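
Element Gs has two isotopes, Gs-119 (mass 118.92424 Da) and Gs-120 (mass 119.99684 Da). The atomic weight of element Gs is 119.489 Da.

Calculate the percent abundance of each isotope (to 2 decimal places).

Let x be the fractional abundance of Gs-119; then Gs-120 has abundance 1 − x.
118.92424·x + 119.99684·(1 − x) = 119.489
(118.92424 − 119.99684)·x = 119.489 − 119.99684
x = -0.50784 / -1.07260 = 0.47347 → 47.35% Gs-119, 52.65% Gs-120.

Gs-119: 47.35%, Gs-120: 52.65%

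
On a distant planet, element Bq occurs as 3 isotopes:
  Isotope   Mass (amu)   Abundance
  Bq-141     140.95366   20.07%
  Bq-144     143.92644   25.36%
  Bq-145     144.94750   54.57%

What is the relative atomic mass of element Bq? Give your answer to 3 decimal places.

The abundance-weighted mean is 0.2007 × 140.95366 + 0.2536 × 143.92644 + 0.5457 × 144.94750
= 28.289400 + 36.499745 + 79.097851 = 143.886996 amu

143.887 amu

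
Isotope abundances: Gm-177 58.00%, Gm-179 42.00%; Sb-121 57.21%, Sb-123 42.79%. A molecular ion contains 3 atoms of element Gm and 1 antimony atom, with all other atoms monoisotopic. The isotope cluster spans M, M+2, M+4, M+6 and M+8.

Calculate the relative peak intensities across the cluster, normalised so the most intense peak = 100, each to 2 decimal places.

Element Gm pattern (n=3): 0.195112 : 0.423864 : 0.306936 : 0.074088
Antimony pattern (n=1): 0.5721 : 0.4279
Convolve the two distributions (both contribute in 2-u steps):
  M: 0.195112×0.5721 = 0.111624
  M+2: 0.195112×0.4279 + 0.423864×0.5721 = 0.325981
  M+4: 0.423864×0.4279 + 0.306936×0.5721 = 0.356969
  M+6: 0.306936×0.4279 + 0.074088×0.5721 = 0.173724
  M+8: 0.074088×0.4279 = 0.031702
Scale to base peak (0.356969) = 100: 31.27 : 91.32 : 100.00 : 48.67 : 8.88

31.27 : 91.32 : 100.00 : 48.67 : 8.88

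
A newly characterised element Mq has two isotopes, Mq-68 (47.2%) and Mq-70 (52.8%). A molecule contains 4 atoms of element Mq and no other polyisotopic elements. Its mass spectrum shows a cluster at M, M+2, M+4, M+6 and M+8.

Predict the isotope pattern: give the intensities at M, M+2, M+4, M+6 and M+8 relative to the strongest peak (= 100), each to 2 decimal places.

13.32 : 59.60 : 100.00 : 74.58 : 20.86

Each Mq atom is independently Mq-68 (p = 0.472) or Mq-70 (q = 0.528); the cluster is the binomial expansion (p + q)^4.
P(M) = 0.472^4 = 0.049633
P(M+2) = 4 × 0.472^3 × 0.528^1 = 0.222085
P(M+4) = 6 × 0.472^2 × 0.528^2 = 0.372652
P(M+6) = 4 × 0.472^1 × 0.528^3 = 0.277910
P(M+8) = 0.528^4 = 0.077721
The M+4 peak is largest (0.372652); scaling to 100 gives 13.32 : 59.60 : 100.00 : 74.58 : 20.86.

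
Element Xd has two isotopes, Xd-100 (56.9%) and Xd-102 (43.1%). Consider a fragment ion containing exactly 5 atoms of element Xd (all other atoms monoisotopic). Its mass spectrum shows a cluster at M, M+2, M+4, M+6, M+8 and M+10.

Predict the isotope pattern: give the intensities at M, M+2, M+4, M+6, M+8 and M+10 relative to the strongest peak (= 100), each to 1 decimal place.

17.4 : 66.0 : 100.0 : 75.7 : 28.7 : 4.3

Each Xd atom is independently Xd-100 (p = 0.569) or Xd-102 (q = 0.431); the cluster is the binomial expansion (p + q)^5.
P(M) = 0.569^5 = 0.059643
P(M+2) = 5 × 0.569^4 × 0.431^1 = 0.225890
P(M+4) = 10 × 0.569^3 × 0.431^2 = 0.342209
P(M+6) = 10 × 0.569^2 × 0.431^3 = 0.259213
P(M+8) = 5 × 0.569^1 × 0.431^4 = 0.098173
P(M+10) = 0.431^5 = 0.014873
The M+4 peak is largest (0.342209); scaling to 100 gives 17.4 : 66.0 : 100.0 : 75.7 : 28.7 : 4.3.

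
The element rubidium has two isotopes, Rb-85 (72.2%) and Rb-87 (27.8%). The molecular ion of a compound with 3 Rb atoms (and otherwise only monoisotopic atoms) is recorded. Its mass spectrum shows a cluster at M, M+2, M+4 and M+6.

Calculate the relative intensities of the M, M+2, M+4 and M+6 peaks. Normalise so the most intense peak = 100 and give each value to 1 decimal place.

86.6 : 100.0 : 38.5 : 4.9

Expanding (0.722 + 0.278)^3:
P(M) = 0.722^3 = 0.376367
P(M+2) = 3 × 0.722^2 × 0.278^1 = 0.434751
P(M+4) = 3 × 0.722^1 × 0.278^2 = 0.167397
P(M+6) = 0.278^3 = 0.021485
The M+2 peak is largest (0.434751); scaling to 100 gives 86.6 : 100.0 : 38.5 : 4.9.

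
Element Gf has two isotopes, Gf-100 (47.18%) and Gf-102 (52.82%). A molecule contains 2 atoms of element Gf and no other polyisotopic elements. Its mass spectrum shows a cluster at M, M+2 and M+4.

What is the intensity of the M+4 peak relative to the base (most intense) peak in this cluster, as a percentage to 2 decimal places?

(0.4718 + 0.5282)^2 gives M 0.2226, M+2 0.4984, M+4 0.2790; the largest is M+2.
P(M+2) = C(2,1) × 0.4718^1 × 0.5282^1 = 2 × 0.4718 × 0.5282 = 0.498410 (base)
P(M+4) = C(2,2) × 0.4718^0 × 0.5282^2 = 1 × 1.0000 × 0.27899524 = 0.278995
Relative intensity = 0.278995 / 0.498410 × 100 = 55.98

55.98%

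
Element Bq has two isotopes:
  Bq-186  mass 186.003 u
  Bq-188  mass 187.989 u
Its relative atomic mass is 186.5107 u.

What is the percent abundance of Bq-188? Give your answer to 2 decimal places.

With x = fraction of Bq-186 (so Bq-188 is 1 − x):
186.003·x + 187.989·(1 − x) = 186.5107
(186.003 − 187.989)·x = 186.5107 − 187.989
x = -1.4783 / -1.986 = 0.74436 → 74.44% Bq-186, 25.56% Bq-188.

25.56%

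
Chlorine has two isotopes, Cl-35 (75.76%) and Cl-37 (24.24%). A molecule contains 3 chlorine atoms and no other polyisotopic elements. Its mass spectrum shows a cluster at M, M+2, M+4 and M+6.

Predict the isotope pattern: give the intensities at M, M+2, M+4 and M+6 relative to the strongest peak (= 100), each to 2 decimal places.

The 3 Cl atoms are independent, so intensities follow the terms of (0.7576 + 0.2424)^3.
P(M) = 0.7576^3 = 0.434830
P(M+2) = 3 × 0.7576^2 × 0.2424^1 = 0.417382
P(M+4) = 3 × 0.7576^1 × 0.2424^2 = 0.133545
P(M+6) = 0.2424^3 = 0.014243
The M peak is largest (0.434830); scaling to 100 gives 100.00 : 95.99 : 30.71 : 3.28.

100.00 : 95.99 : 30.71 : 3.28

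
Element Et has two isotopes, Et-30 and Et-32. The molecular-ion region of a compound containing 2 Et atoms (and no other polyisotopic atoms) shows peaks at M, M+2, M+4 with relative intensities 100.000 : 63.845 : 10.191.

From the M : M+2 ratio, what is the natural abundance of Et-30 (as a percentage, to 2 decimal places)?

Let p = fractional abundance of Et-30. I(M+2)/I(M) = [C(2,1)·p^1·(1−p)] / p^2 = 2·(1−p)/p = 63.845/100.000 = 0.6384
(1−p)/p = 0.6384/2 = 0.3192  ⇒  p = 1/(1 + 0.3192) = 0.7580
Et-30: 75.80%, Et-32: 24.20%.

75.80%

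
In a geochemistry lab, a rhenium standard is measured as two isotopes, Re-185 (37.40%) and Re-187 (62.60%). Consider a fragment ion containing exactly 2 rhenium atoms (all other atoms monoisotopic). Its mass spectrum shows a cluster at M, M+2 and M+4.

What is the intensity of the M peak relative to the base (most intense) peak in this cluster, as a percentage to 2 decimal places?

29.87%

Term probabilities: M 0.1399, M+2 0.4682, M+4 0.3919. Base peak = M+2.
P(M+2) = C(2,1) × 0.3740^1 × 0.6260^1 = 2 × 0.3740 × 0.6260 = 0.468248 (base)
P(M) = C(2,0) × 0.3740^2 × 0.6260^0 = 1 × 0.139876 × 1.0000 = 0.139876
Relative intensity = 0.139876 / 0.468248 × 100 = 29.87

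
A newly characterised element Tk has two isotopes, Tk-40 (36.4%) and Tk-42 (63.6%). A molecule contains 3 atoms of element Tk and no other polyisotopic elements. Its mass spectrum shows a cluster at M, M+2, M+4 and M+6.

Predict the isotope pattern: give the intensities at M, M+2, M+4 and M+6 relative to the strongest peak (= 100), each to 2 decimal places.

10.92 : 57.23 : 100.00 : 58.24

Expanding (0.364 + 0.636)^3:
P(M) = 0.364^3 = 0.048229
P(M+2) = 3 × 0.364^2 × 0.636^1 = 0.252802
P(M+4) = 3 × 0.364^1 × 0.636^2 = 0.441710
P(M+6) = 0.636^3 = 0.257259
The M+4 peak is largest (0.441710); scaling to 100 gives 10.92 : 57.23 : 100.00 : 58.24.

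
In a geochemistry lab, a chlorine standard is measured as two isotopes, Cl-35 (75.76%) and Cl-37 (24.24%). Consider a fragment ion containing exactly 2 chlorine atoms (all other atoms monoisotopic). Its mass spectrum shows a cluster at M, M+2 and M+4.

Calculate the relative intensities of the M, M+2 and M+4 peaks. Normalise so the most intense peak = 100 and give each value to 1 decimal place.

100.0 : 64.0 : 10.2

Each Cl atom is independently Cl-35 (p = 0.7576) or Cl-37 (q = 0.2424); the cluster is the binomial expansion (p + q)^2.
P(M) = 0.7576^2 = 0.573958
P(M+2) = 2 × 0.7576^1 × 0.2424^1 = 0.367284
P(M+4) = 0.2424^2 = 0.058758
The M peak is largest (0.573958); scaling to 100 gives 100.0 : 64.0 : 10.2.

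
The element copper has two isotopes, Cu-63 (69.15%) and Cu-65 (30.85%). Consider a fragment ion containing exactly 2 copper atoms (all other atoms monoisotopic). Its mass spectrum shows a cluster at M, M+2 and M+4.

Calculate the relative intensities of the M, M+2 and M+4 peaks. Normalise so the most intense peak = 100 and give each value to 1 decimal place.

Each Cu atom is independently Cu-63 (p = 0.6915) or Cu-65 (q = 0.3085); the cluster is the binomial expansion (p + q)^2.
P(M) = 0.6915^2 = 0.478172
P(M+2) = 2 × 0.6915^1 × 0.3085^1 = 0.426656
P(M+4) = 0.3085^2 = 0.095172
The M peak is largest (0.478172); scaling to 100 gives 100.0 : 89.2 : 19.9.

100.0 : 89.2 : 19.9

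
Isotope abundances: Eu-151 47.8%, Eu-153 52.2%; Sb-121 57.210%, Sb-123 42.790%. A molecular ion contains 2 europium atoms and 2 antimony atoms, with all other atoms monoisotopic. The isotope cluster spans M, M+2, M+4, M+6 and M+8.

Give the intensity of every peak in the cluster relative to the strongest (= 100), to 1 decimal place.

Europium pattern (n=2): 0.228484 : 0.499032 : 0.272484
Antimony pattern (n=2): 0.32729841 : 0.48960318 : 0.18309841
Convolve the two distributions (both contribute in 2-u steps):
  M: 0.228484×0.32729841 = 0.074782
  M+2: 0.228484×0.48960318 + 0.499032×0.32729841 = 0.275199
  M+4: 0.228484×0.18309841 + 0.499032×0.48960318 + 0.272484×0.32729841 = 0.375346
  M+6: 0.499032×0.18309841 + 0.272484×0.48960318 = 0.224781
  M+8: 0.272484×0.18309841 = 0.049891
Scale to base peak (0.375346) = 100: 19.9 : 73.3 : 100.0 : 59.9 : 13.3

19.9 : 73.3 : 100.0 : 59.9 : 13.3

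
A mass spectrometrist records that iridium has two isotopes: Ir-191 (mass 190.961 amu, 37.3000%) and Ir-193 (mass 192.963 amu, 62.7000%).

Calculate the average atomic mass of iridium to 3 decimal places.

Average mass = Σ (abundance × isotope mass) = 0.373000 × 190.961 + 0.627000 × 192.963
= 71.2285 + 120.9878 = 192.2163 amu

192.216 amu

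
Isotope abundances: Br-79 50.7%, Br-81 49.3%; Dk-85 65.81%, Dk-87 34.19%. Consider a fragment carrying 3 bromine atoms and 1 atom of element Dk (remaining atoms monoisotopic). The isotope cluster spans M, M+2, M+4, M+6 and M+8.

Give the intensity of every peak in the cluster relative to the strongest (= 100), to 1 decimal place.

Bromine pattern (n=3): 0.13032384 : 0.38017547 : 0.36967753 : 0.11982316
Element Dk pattern (n=1): 0.6581 : 0.3419
Convolve the two distributions (both contribute in 2-u steps):
  M: 0.13032384×0.6581 = 0.085766
  M+2: 0.13032384×0.3419 + 0.38017547×0.6581 = 0.294751
  M+4: 0.38017547×0.3419 + 0.36967753×0.6581 = 0.373267
  M+6: 0.36967753×0.3419 + 0.11982316×0.6581 = 0.205248
  M+8: 0.11982316×0.3419 = 0.040968
Scale to base peak (0.373267) = 100: 23.0 : 79.0 : 100.0 : 55.0 : 11.0

23.0 : 79.0 : 100.0 : 55.0 : 11.0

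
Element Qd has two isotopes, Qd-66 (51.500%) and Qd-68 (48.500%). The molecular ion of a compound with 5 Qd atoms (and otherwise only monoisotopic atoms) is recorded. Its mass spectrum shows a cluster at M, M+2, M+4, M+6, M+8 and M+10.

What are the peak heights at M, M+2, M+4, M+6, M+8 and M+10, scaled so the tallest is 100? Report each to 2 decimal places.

11.28 : 53.09 : 100.00 : 94.17 : 44.34 : 8.35

Each Qd atom is independently Qd-66 (p = 0.51500) or Qd-68 (q = 0.48500); the cluster is the binomial expansion (p + q)^5.
P(M) = 0.51500^5 = 0.036227
P(M+2) = 5 × 0.51500^4 × 0.48500^1 = 0.170585
P(M+4) = 10 × 0.51500^3 × 0.48500^2 = 0.321296
P(M+6) = 10 × 0.51500^2 × 0.48500^3 = 0.302580
P(M+8) = 5 × 0.51500^1 × 0.48500^4 = 0.142477
P(M+10) = 0.48500^5 = 0.026835
The M+4 peak is largest (0.321296); scaling to 100 gives 11.28 : 53.09 : 100.00 : 94.17 : 44.34 : 8.35.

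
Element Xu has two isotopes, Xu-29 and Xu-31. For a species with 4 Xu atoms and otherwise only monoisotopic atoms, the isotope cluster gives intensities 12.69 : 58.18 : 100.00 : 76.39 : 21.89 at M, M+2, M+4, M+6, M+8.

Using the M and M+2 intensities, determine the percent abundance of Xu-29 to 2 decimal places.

46.59%

Write p for the Xu-29 fraction. I(M+2)/I(M) = [C(4,1)·p^3·(1−p)] / p^4 = 4·(1−p)/p = 58.18/12.69 = 4.5847
(1−p)/p = 4.5847/4 = 1.1462  ⇒  p = 1/(1 + 1.1462) = 0.4659
Xu-29: 46.59%, Xu-31: 53.41%.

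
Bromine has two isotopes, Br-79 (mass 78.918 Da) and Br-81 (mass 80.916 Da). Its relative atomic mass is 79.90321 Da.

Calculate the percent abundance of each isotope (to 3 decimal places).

Let x be the fractional abundance of Br-79; then Br-81 has abundance 1 − x.
78.918·x + 80.916·(1 − x) = 79.90321
(78.918 − 80.916)·x = 79.90321 − 80.916
x = -1.01279 / -1.998 = 0.50690 → 50.690% Br-79, 49.310% Br-81.

Br-79: 50.690%, Br-81: 49.310%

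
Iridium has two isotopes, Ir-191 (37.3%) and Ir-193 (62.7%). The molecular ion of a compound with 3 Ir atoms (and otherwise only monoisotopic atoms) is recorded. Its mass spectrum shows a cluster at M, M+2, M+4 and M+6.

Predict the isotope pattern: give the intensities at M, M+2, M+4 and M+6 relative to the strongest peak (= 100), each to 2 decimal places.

11.80 : 59.49 : 100.00 : 56.03

Each Ir atom is independently Ir-191 (p = 0.373) or Ir-193 (q = 0.627); the cluster is the binomial expansion (p + q)^3.
P(M) = 0.373^3 = 0.051895
P(M+2) = 3 × 0.373^2 × 0.627^1 = 0.261702
P(M+4) = 3 × 0.373^1 × 0.627^2 = 0.439911
P(M+6) = 0.627^3 = 0.246492
The M+4 peak is largest (0.439911); scaling to 100 gives 11.80 : 59.49 : 100.00 : 56.03.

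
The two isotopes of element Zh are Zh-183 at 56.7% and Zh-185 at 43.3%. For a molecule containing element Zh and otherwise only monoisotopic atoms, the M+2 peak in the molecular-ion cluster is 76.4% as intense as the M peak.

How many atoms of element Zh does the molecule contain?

With n Zh atoms, P(M+2)/P(M) = C(n,1)·p^(n−1)q / p^n = n·q/p = n · 0.433/0.567.
n = 0.764 × 0.567/0.433 = 1.00 ≈ 1

1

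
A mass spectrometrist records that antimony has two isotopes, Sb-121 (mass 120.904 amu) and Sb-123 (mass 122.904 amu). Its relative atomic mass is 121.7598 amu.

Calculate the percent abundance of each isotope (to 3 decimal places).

With x = fraction of Sb-121 (so Sb-123 is 1 − x):
120.904·x + 122.904·(1 − x) = 121.7598
(120.904 − 122.904)·x = 121.7598 − 122.904
x = -1.1442 / -2.000 = 0.57210 → 57.210% Sb-121, 42.790% Sb-123.

Sb-121: 57.210%, Sb-123: 42.790%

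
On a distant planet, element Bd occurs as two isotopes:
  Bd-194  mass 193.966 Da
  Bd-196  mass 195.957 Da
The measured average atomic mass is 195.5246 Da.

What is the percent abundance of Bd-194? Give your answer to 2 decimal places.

21.72%

Let x be the fractional abundance of Bd-194; then Bd-196 has abundance 1 − x.
193.966·x + 195.957·(1 − x) = 195.5246
(193.966 − 195.957)·x = 195.5246 − 195.957
x = -0.4324 / -1.991 = 0.21718 → 21.72% Bd-194, 78.28% Bd-196.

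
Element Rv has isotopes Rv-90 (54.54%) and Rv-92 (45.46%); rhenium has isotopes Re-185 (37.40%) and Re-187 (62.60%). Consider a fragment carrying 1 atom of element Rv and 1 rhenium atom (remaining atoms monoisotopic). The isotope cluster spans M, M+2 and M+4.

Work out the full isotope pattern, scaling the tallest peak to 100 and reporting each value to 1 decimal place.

Element Rv pattern (n=1): 0.5454 : 0.4546
Rhenium pattern (n=1): 0.3740 : 0.6260
Convolve the two distributions (both contribute in 2-u steps):
  M: 0.5454×0.3740 = 0.203980
  M+2: 0.5454×0.6260 + 0.4546×0.3740 = 0.511441
  M+4: 0.4546×0.6260 = 0.284580
Scale to base peak (0.511441) = 100: 39.9 : 100.0 : 55.6

39.9 : 100.0 : 55.6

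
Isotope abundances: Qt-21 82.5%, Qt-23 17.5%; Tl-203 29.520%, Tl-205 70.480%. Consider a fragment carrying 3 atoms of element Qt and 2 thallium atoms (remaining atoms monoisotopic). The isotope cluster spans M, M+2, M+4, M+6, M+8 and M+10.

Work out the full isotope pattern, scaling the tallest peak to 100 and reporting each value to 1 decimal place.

Element Qt pattern (n=3): 0.56151562 : 0.35732813 : 0.07579688 : 0.00535938
Thallium pattern (n=2): 0.08714304 : 0.41611392 : 0.49674304
Convolve the two distributions (both contribute in 2-u steps):
  M: 0.56151562×0.08714304 = 0.048932
  M+2: 0.56151562×0.41611392 + 0.35732813×0.08714304 = 0.264793
  M+4: 0.56151562×0.49674304 + 0.35732813×0.41611392 + 0.07579688×0.08714304 = 0.434223
  M+6: 0.35732813×0.49674304 + 0.07579688×0.41611392 + 0.00535938×0.08714304 = 0.209507
  M+8: 0.07579688×0.49674304 + 0.00535938×0.41611392 = 0.039882
  M+10: 0.00535938×0.49674304 = 0.002662
Scale to base peak (0.434223) = 100: 11.3 : 61.0 : 100.0 : 48.2 : 9.2 : 0.6

11.3 : 61.0 : 100.0 : 48.2 : 9.2 : 0.6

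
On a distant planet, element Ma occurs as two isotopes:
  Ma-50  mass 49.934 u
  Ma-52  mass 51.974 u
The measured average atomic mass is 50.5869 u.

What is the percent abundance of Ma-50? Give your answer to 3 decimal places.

67.995%

With x = fraction of Ma-50 (so Ma-52 is 1 − x):
49.934·x + 51.974·(1 − x) = 50.5869
(49.934 − 51.974)·x = 50.5869 − 51.974
x = -1.3871 / -2.040 = 0.67995 → 67.995% Ma-50, 32.005% Ma-52.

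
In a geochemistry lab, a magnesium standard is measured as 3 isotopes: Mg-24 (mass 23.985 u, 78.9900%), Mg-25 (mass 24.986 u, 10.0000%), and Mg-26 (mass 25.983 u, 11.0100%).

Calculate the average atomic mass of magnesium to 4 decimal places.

The abundance-weighted mean is 0.789900 × 23.985 + 0.100000 × 24.986 + 0.110100 × 25.983
= 18.94575 + 2.49860 + 2.86073 = 24.30508 u

24.3051 u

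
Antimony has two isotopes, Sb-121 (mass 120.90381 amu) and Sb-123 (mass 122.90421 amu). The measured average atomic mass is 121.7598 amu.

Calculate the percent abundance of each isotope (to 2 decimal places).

With x = fraction of Sb-121 (so Sb-123 is 1 − x):
120.90381·x + 122.90421·(1 − x) = 121.7598
(120.90381 − 122.90421)·x = 121.7598 − 122.90421
x = -1.14441 / -2.00040 = 0.57209 → 57.21% Sb-121, 42.79% Sb-123.

Sb-121: 57.21%, Sb-123: 42.79%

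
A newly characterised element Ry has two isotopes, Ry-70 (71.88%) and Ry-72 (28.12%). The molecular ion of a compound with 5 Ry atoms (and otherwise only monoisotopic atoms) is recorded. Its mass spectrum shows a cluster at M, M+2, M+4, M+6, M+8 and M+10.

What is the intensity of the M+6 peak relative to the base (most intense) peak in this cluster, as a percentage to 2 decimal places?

(0.7188 + 0.2812)^5 gives M 0.1919, M+2 0.3753, M+4 0.2937, M+6 0.1149, M+8 0.0225, M+10 0.0018; the largest is M+2.
P(M+2) = C(5,1) × 0.7188^4 × 0.2812^1 = 5 × 0.26695144 × 0.2812 = 0.375334 (base)
P(M+6) = C(5,3) × 0.7188^2 × 0.2812^3 = 10 × 0.51667344 × 0.02223545 = 0.114885
Relative intensity = 0.114885 / 0.375334 × 100 = 30.61

30.61%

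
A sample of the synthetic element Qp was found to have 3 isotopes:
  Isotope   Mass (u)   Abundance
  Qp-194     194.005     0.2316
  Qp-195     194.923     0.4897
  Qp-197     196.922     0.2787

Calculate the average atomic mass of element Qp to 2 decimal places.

The abundance-weighted mean is 0.2316 × 194.005 + 0.4897 × 194.923 + 0.2787 × 196.922
= 44.9316 + 95.4538 + 54.8822 = 195.2676 u

195.27 u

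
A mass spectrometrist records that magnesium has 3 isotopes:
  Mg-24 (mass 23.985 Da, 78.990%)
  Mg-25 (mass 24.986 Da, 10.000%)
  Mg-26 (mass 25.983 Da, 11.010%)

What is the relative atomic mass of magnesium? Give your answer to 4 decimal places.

24.3051 Da

Weight each isotope mass by its fractional abundance: 0.78990 × 23.985 + 0.10000 × 24.986 + 0.11010 × 25.983
= 18.94575 + 2.49860 + 2.86073 = 24.30508 Da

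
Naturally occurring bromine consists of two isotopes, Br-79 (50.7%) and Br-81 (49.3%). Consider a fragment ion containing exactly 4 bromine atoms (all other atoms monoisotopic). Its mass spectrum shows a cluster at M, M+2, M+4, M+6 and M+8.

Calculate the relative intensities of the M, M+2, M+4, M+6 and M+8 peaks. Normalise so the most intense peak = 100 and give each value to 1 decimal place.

Expanding (0.507 + 0.493)^4:
P(M) = 0.507^4 = 0.066074
P(M+2) = 4 × 0.507^3 × 0.493^1 = 0.256999
P(M+4) = 6 × 0.507^2 × 0.493^2 = 0.374853
P(M+6) = 4 × 0.507^1 × 0.493^3 = 0.243001
P(M+8) = 0.493^4 = 0.059073
The M+4 peak is largest (0.374853); scaling to 100 gives 17.6 : 68.6 : 100.0 : 64.8 : 15.8.

17.6 : 68.6 : 100.0 : 64.8 : 15.8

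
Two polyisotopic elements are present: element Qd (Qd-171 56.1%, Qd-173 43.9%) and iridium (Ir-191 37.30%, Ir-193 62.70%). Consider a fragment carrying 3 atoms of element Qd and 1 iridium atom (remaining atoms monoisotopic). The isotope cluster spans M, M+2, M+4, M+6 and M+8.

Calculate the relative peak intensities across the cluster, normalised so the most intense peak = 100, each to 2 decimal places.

17.29 : 69.66 : 100.00 : 61.68 : 13.93

Element Qd pattern (n=3): 0.17655848 : 0.41448756 : 0.32434944 : 0.08460452
Iridium pattern (n=1): 0.3730 : 0.6270
Convolve the two distributions (both contribute in 2-u steps):
  M: 0.17655848×0.3730 = 0.065856
  M+2: 0.17655848×0.6270 + 0.41448756×0.3730 = 0.265306
  M+4: 0.41448756×0.6270 + 0.32434944×0.3730 = 0.380866
  M+6: 0.32434944×0.6270 + 0.08460452×0.3730 = 0.234925
  M+8: 0.08460452×0.6270 = 0.053047
Scale to base peak (0.380866) = 100: 17.29 : 69.66 : 100.00 : 61.68 : 13.93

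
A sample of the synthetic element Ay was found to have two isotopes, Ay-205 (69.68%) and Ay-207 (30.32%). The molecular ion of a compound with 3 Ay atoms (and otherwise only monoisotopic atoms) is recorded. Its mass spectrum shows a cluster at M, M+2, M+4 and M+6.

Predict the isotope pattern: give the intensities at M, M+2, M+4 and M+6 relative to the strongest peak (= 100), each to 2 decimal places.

The 3 Ay atoms are independent, so intensities follow the terms of (0.6968 + 0.3032)^3.
P(M) = 0.6968^3 = 0.338317
P(M+2) = 3 × 0.6968^2 × 0.3032^1 = 0.441638
P(M+4) = 3 × 0.6968^1 × 0.3032^2 = 0.192171
P(M+6) = 0.3032^3 = 0.027873
The M+2 peak is largest (0.441638); scaling to 100 gives 76.61 : 100.00 : 43.51 : 6.31.

76.61 : 100.00 : 43.51 : 6.31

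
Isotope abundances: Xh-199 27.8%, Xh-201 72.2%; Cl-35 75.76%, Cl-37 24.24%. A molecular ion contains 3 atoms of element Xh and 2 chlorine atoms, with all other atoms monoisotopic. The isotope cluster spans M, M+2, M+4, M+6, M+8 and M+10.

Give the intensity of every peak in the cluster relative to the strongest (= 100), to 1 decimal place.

Element Xh pattern (n=3): 0.02148495 : 0.16739714 : 0.43475086 : 0.37636705
Chlorine pattern (n=2): 0.57395776 : 0.36728448 : 0.05875776
Convolve the two distributions (both contribute in 2-u steps):
  M: 0.02148495×0.57395776 = 0.012331
  M+2: 0.02148495×0.36728448 + 0.16739714×0.57395776 = 0.103970
  M+4: 0.02148495×0.05875776 + 0.16739714×0.36728448 + 0.43475086×0.57395776 = 0.312273
  M+6: 0.16739714×0.05875776 + 0.43475086×0.36728448 + 0.37636705×0.57395776 = 0.385532
  M+8: 0.43475086×0.05875776 + 0.37636705×0.36728448 = 0.163779
  M+10: 0.37636705×0.05875776 = 0.022114
Scale to base peak (0.385532) = 100: 3.2 : 27.0 : 81.0 : 100.0 : 42.5 : 5.7

3.2 : 27.0 : 81.0 : 100.0 : 42.5 : 5.7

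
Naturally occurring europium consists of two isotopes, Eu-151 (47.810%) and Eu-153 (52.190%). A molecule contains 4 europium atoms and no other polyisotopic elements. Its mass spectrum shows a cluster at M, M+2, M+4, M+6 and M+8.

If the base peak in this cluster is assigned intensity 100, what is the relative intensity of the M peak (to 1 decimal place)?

14.0

Term probabilities: M 0.0522, M+2 0.2281, M+4 0.3736, M+6 0.2719, M+8 0.0742. Base peak = M+4.
P(M+4) = C(4,2) × 0.47810^2 × 0.52190^2 = 6 × 0.22857961 × 0.27237961 = 0.373563 (base)
P(M) = C(4,0) × 0.47810^4 × 0.52190^0 = 1 × 0.05224864 × 1.0000 = 0.052249
Relative intensity = 0.052249 / 0.373563 × 100 = 14.0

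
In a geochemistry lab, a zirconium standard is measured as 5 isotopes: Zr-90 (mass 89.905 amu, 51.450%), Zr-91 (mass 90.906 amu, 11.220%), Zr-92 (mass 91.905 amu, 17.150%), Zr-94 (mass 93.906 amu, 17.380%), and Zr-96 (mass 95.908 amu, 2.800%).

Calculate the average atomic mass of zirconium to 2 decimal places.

Weight each isotope mass by its fractional abundance: 0.51450 × 89.905 + 0.11220 × 90.906 + 0.17150 × 91.905 + 0.17380 × 93.906 + 0.02800 × 95.908
= 46.2561 + 10.1997 + 15.7617 + 16.3209 + 2.6854 = 91.2238 amu

91.22 amu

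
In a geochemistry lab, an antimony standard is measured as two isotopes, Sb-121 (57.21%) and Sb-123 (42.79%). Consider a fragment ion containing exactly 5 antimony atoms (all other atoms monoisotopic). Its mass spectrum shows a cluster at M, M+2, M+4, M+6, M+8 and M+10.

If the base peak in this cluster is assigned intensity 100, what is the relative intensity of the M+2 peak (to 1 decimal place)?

Binomial terms of (0.5721 + 0.4279)^5: M 0.0613, M+2 0.2292, M+4 0.3428, M+6 0.2564, M+8 0.0959, M+10 0.0143 → M+4 is the base peak.
P(M+4) = C(5,2) × 0.5721^3 × 0.4279^2 = 10 × 0.18724742 × 0.18309841 = 0.342847 (base)
P(M+2) = C(5,1) × 0.5721^4 × 0.4279^1 = 5 × 0.10712425 × 0.4279 = 0.229192
Relative intensity = 0.229192 / 0.342847 × 100 = 66.8

66.8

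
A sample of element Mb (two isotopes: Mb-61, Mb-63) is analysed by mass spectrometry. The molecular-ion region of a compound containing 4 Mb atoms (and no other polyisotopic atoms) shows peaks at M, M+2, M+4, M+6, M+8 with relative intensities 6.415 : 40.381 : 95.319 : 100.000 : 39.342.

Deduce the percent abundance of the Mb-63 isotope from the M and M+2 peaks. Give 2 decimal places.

Let p = fractional abundance of Mb-61. I(M+2)/I(M) = [C(4,1)·p^3·(1−p)] / p^4 = 4·(1−p)/p = 40.381/6.415 = 6.2948
(1−p)/p = 6.2948/4 = 1.5737  ⇒  p = 1/(1 + 1.5737) = 0.3885
Mb-61: 38.85%, Mb-63: 61.15%.

61.15%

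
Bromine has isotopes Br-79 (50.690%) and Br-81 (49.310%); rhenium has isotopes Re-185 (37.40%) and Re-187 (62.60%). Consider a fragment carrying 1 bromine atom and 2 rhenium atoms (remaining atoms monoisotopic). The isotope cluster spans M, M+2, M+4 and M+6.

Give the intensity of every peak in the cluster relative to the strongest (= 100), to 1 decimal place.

16.5 : 71.3 : 100.0 : 45.0

Bromine pattern (n=1): 0.5069 : 0.4931
Rhenium pattern (n=2): 0.139876 : 0.468248 : 0.391876
Convolve the two distributions (both contribute in 2-u steps):
  M: 0.5069×0.139876 = 0.070903
  M+2: 0.5069×0.468248 + 0.4931×0.139876 = 0.306328
  M+4: 0.5069×0.391876 + 0.4931×0.468248 = 0.429535
  M+6: 0.4931×0.391876 = 0.193234
Scale to base peak (0.429535) = 100: 16.5 : 71.3 : 100.0 : 45.0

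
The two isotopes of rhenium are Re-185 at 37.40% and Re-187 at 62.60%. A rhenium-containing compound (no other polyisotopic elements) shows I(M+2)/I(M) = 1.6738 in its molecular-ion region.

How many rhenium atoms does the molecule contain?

1

With n Re atoms, P(M+2)/P(M) = C(n,1)·p^(n−1)q / p^n = n·q/p = n · 0.6260/0.3740.
n = 1.6738 × 0.3740/0.6260 = 1.00 ≈ 1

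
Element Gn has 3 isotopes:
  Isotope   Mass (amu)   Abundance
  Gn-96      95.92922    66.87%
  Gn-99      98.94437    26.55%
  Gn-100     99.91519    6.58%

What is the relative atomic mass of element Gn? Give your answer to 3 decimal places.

96.992 amu

Weight each isotope mass by its fractional abundance: 0.6687 × 95.92922 + 0.2655 × 98.94437 + 0.0658 × 99.91519
= 64.147869 + 26.269730 + 6.574420 = 96.992019 amu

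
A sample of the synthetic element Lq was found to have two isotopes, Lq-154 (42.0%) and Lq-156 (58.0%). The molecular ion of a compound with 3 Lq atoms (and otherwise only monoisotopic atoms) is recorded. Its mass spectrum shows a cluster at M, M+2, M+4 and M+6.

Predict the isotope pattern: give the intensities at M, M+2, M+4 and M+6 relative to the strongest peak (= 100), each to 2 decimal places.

Expanding (0.420 + 0.580)^3:
P(M) = 0.420^3 = 0.074088
P(M+2) = 3 × 0.420^2 × 0.580^1 = 0.306936
P(M+4) = 3 × 0.420^1 × 0.580^2 = 0.423864
P(M+6) = 0.580^3 = 0.195112
The M+4 peak is largest (0.423864); scaling to 100 gives 17.48 : 72.41 : 100.00 : 46.03.

17.48 : 72.41 : 100.00 : 46.03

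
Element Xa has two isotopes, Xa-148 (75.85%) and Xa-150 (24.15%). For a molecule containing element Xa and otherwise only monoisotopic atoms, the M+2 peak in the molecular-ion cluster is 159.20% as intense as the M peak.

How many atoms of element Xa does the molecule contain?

With n Xa atoms, P(M+2)/P(M) = C(n,1)·p^(n−1)q / p^n = n·q/p = n · 0.2415/0.7585.
n = 1.5920 × 0.7585/0.2415 = 5.00 ≈ 5

5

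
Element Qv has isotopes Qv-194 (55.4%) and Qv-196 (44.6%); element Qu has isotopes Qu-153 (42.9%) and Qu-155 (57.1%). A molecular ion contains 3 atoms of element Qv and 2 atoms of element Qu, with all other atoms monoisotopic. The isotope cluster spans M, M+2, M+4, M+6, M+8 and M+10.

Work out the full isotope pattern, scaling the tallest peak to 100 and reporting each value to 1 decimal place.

9.9 : 50.0 : 100.0 : 98.3 : 47.6 : 9.1

Element Qv pattern (n=3): 0.17003146 : 0.41065361 : 0.33059839 : 0.08871654
Element Qu pattern (n=2): 0.184041 : 0.489918 : 0.326041
Convolve the two distributions (both contribute in 2-u steps):
  M: 0.17003146×0.184041 = 0.031293
  M+2: 0.17003146×0.489918 + 0.41065361×0.184041 = 0.158879
  M+4: 0.17003146×0.326041 + 0.41065361×0.489918 + 0.33059839×0.184041 = 0.317467
  M+6: 0.41065361×0.326041 + 0.33059839×0.489918 + 0.08871654×0.184041 = 0.312183
  M+8: 0.33059839×0.326041 + 0.08871654×0.489918 = 0.151252
  M+10: 0.08871654×0.326041 = 0.028925
Scale to base peak (0.317467) = 100: 9.9 : 50.0 : 100.0 : 98.3 : 47.6 : 9.1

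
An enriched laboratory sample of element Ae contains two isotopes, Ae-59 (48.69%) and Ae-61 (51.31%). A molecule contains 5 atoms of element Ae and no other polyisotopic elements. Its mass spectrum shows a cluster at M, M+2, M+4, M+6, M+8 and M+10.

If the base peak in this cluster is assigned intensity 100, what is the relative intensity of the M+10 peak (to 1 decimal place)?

11.1

Term probabilities: M 0.0274, M+2 0.1442, M+4 0.3039, M+6 0.3202, M+8 0.1687, M+10 0.0356. Base peak = M+6.
P(M+6) = C(5,3) × 0.4869^2 × 0.5131^3 = 10 × 0.23707161 × 0.13508466 = 0.320247 (base)
P(M+10) = C(5,5) × 0.4869^0 × 0.5131^5 = 1 × 1.0000 × 0.03556396 = 0.035564
Relative intensity = 0.035564 / 0.320247 × 100 = 11.1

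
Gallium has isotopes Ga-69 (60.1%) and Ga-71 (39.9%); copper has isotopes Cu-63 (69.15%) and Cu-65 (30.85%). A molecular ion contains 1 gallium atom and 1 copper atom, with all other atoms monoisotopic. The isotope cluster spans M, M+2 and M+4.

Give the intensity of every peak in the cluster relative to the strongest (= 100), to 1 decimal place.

Gallium pattern (n=1): 0.6010 : 0.3990
Copper pattern (n=1): 0.6915 : 0.3085
Convolve the two distributions (both contribute in 2-u steps):
  M: 0.6010×0.6915 = 0.415592
  M+2: 0.6010×0.3085 + 0.3990×0.6915 = 0.461317
  M+4: 0.3990×0.3085 = 0.123092
Scale to base peak (0.461317) = 100: 90.1 : 100.0 : 26.7

90.1 : 100.0 : 26.7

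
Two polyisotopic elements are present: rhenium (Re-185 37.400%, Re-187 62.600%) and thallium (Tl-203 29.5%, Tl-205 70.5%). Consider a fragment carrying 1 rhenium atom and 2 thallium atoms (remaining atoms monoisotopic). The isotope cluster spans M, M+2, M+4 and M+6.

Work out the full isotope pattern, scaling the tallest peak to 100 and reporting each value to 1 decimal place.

Rhenium pattern (n=1): 0.3740 : 0.6260
Thallium pattern (n=2): 0.087025 : 0.41595 : 0.497025
Convolve the two distributions (both contribute in 2-u steps):
  M: 0.3740×0.087025 = 0.032547
  M+2: 0.3740×0.41595 + 0.6260×0.087025 = 0.210043
  M+4: 0.3740×0.497025 + 0.6260×0.41595 = 0.446272
  M+6: 0.6260×0.497025 = 0.311138
Scale to base peak (0.446272) = 100: 7.3 : 47.1 : 100.0 : 69.7

7.3 : 47.1 : 100.0 : 69.7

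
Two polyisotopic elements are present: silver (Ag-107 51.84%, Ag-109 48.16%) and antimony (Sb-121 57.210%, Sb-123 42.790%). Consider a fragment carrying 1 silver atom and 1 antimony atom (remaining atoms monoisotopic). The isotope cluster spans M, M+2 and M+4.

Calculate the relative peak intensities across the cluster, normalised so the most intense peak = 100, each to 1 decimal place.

59.6 : 100.0 : 41.4

Silver pattern (n=1): 0.5184 : 0.4816
Antimony pattern (n=1): 0.5721 : 0.4279
Convolve the two distributions (both contribute in 2-u steps):
  M: 0.5184×0.5721 = 0.296577
  M+2: 0.5184×0.4279 + 0.4816×0.5721 = 0.497347
  M+4: 0.4816×0.4279 = 0.206077
Scale to base peak (0.497347) = 100: 59.6 : 100.0 : 41.4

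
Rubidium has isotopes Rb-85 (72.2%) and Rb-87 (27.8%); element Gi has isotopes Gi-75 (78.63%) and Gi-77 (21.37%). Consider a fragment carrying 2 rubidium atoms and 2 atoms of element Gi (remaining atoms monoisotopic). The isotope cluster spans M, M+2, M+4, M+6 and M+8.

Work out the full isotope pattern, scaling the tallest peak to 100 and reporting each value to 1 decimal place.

Rubidium pattern (n=2): 0.521284 : 0.401432 : 0.077284
Element Gi pattern (n=2): 0.61826769 : 0.33606462 : 0.04566769
Convolve the two distributions (both contribute in 2-u steps):
  M: 0.521284×0.61826769 = 0.322293
  M+2: 0.521284×0.33606462 + 0.401432×0.61826769 = 0.423378
  M+4: 0.521284×0.04566769 + 0.401432×0.33606462 + 0.077284×0.61826769 = 0.206495
  M+6: 0.401432×0.04566769 + 0.077284×0.33606462 = 0.044305
  M+8: 0.077284×0.04566769 = 0.003529
Scale to base peak (0.423378) = 100: 76.1 : 100.0 : 48.8 : 10.5 : 0.8

76.1 : 100.0 : 48.8 : 10.5 : 0.8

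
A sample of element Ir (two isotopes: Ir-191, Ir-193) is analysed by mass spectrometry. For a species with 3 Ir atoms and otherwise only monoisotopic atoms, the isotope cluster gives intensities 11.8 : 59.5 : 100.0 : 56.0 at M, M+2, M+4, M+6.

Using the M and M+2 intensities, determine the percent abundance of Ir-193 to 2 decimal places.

62.70%

Let p = fractional abundance of Ir-191. I(M+2)/I(M) = [C(3,1)·p^2·(1−p)] / p^3 = 3·(1−p)/p = 59.5/11.8 = 5.0424
(1−p)/p = 5.0424/3 = 1.6808  ⇒  p = 1/(1 + 1.6808) = 0.3730
Ir-191: 37.30%, Ir-193: 62.70%.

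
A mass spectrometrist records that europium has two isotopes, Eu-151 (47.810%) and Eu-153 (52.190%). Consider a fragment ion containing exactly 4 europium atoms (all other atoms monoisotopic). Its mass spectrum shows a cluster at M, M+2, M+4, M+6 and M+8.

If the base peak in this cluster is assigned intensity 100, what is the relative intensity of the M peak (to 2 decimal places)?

13.99

(0.47810 + 0.52190)^4 gives M 0.0522, M+2 0.2281, M+4 0.3736, M+6 0.2719, M+8 0.0742; the largest is M+4.
P(M+4) = C(4,2) × 0.47810^2 × 0.52190^2 = 6 × 0.22857961 × 0.27237961 = 0.373563 (base)
P(M) = C(4,0) × 0.47810^4 × 0.52190^0 = 1 × 0.05224864 × 1.0000 = 0.052249
Relative intensity = 0.052249 / 0.373563 × 100 = 13.99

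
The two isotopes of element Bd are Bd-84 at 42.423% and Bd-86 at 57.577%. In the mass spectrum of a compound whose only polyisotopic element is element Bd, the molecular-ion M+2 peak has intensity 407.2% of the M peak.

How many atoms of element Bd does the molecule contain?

The M+2/M ratio from n Bd atoms is n · q/p = n · 0.57577/0.42423.
n = 4.072 × 0.42423/0.57577 = 3.00 ≈ 3

3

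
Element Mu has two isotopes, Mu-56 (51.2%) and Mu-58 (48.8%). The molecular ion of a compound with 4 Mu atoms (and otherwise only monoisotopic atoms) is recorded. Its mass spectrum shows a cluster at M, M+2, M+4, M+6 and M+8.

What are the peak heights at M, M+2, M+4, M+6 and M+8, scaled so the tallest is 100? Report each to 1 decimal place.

Each Mu atom is independently Mu-56 (p = 0.512) or Mu-58 (q = 0.488); the cluster is the binomial expansion (p + q)^4.
P(M) = 0.512^4 = 0.068719
P(M+2) = 4 × 0.512^3 × 0.488^1 = 0.261993
P(M+4) = 6 × 0.512^2 × 0.488^2 = 0.374568
P(M+6) = 4 × 0.512^1 × 0.488^3 = 0.238007
P(M+8) = 0.488^4 = 0.056713
The M+4 peak is largest (0.374568); scaling to 100 gives 18.3 : 69.9 : 100.0 : 63.5 : 15.1.

18.3 : 69.9 : 100.0 : 63.5 : 15.1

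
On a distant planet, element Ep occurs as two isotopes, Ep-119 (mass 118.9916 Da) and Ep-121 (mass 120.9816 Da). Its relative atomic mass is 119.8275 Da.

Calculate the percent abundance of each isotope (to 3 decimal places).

Let x be the fractional abundance of Ep-119; then Ep-121 has abundance 1 − x.
118.9916·x + 120.9816·(1 − x) = 119.8275
(118.9916 − 120.9816)·x = 119.8275 − 120.9816
x = -1.1541 / -1.9900 = 0.57995 → 57.995% Ep-119, 42.005% Ep-121.

Ep-119: 57.995%, Ep-121: 42.005%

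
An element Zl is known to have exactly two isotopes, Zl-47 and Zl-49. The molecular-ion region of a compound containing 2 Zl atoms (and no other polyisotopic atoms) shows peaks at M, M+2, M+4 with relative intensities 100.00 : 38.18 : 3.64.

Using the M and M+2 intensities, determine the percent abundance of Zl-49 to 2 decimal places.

16.03%

If p is the fraction of Zl that is Zl-47, then I(M+2)/I(M) = [C(2,1)·p^1·(1−p)] / p^2 = 2·(1−p)/p = 38.18/100.00 = 0.3818
(1−p)/p = 0.3818/2 = 0.1909  ⇒  p = 1/(1 + 0.1909) = 0.8397
Zl-47: 83.97%, Zl-49: 16.03%.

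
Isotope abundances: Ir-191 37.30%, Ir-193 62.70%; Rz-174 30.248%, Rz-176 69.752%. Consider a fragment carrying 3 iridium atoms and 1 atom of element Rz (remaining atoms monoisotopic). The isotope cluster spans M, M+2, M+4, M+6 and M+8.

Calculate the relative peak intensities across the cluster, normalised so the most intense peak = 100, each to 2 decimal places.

4.12 : 30.25 : 82.75 : 100.00 : 45.08

Iridium pattern (n=3): 0.05189512 : 0.26170165 : 0.43991135 : 0.24649188
Element Rz pattern (n=1): 0.30248 : 0.69752
Convolve the two distributions (both contribute in 2-u steps):
  M: 0.05189512×0.30248 = 0.015697
  M+2: 0.05189512×0.69752 + 0.26170165×0.30248 = 0.115357
  M+4: 0.26170165×0.69752 + 0.43991135×0.30248 = 0.315607
  M+6: 0.43991135×0.69752 + 0.24649188×0.30248 = 0.381406
  M+8: 0.24649188×0.69752 = 0.171933
Scale to base peak (0.381406) = 100: 4.12 : 30.25 : 82.75 : 100.00 : 45.08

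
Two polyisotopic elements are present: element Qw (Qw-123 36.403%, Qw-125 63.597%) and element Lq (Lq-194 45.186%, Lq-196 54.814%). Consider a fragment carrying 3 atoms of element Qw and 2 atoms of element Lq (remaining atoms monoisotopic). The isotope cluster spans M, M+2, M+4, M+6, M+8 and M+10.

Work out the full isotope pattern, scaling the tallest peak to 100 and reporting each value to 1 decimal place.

2.8 : 21.7 : 66.2 : 100.0 : 74.9 : 22.3

Element Qw pattern (n=3): 0.04824047 : 0.25283211 : 0.44170436 : 0.25722305
Element Lq pattern (n=2): 0.20417746 : 0.49536508 : 0.30045746
Convolve the two distributions (both contribute in 2-u steps):
  M: 0.04824047×0.20417746 = 0.009850
  M+2: 0.04824047×0.49536508 + 0.25283211×0.20417746 = 0.075519
  M+4: 0.04824047×0.30045746 + 0.25283211×0.49536508 + 0.44170436×0.20417746 = 0.229924
  M+6: 0.25283211×0.30045746 + 0.44170436×0.49536508 + 0.25722305×0.20417746 = 0.347289
  M+8: 0.44170436×0.30045746 + 0.25722305×0.49536508 = 0.260133
  M+10: 0.25722305×0.30045746 = 0.077285
Scale to base peak (0.347289) = 100: 2.8 : 21.7 : 66.2 : 100.0 : 74.9 : 22.3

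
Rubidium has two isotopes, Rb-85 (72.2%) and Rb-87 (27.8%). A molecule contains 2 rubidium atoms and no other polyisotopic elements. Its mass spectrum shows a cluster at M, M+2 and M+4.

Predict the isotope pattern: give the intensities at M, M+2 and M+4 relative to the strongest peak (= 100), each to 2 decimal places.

100.00 : 77.01 : 14.83

Each Rb atom is independently Rb-85 (p = 0.722) or Rb-87 (q = 0.278); the cluster is the binomial expansion (p + q)^2.
P(M) = 0.722^2 = 0.521284
P(M+2) = 2 × 0.722^1 × 0.278^1 = 0.401432
P(M+4) = 0.278^2 = 0.077284
The M peak is largest (0.521284); scaling to 100 gives 100.00 : 77.01 : 14.83.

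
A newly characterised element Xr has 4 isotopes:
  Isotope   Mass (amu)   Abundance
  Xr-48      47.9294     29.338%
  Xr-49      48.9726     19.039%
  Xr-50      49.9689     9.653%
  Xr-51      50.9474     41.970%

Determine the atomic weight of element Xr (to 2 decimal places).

49.59 amu

Average mass = Σ (abundance × isotope mass) = 0.29338 × 47.9294 + 0.19039 × 48.9726 + 0.09653 × 49.9689 + 0.41970 × 50.9474
= 14.06153 + 9.32389 + 4.82350 + 21.38262 = 49.59154 amu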